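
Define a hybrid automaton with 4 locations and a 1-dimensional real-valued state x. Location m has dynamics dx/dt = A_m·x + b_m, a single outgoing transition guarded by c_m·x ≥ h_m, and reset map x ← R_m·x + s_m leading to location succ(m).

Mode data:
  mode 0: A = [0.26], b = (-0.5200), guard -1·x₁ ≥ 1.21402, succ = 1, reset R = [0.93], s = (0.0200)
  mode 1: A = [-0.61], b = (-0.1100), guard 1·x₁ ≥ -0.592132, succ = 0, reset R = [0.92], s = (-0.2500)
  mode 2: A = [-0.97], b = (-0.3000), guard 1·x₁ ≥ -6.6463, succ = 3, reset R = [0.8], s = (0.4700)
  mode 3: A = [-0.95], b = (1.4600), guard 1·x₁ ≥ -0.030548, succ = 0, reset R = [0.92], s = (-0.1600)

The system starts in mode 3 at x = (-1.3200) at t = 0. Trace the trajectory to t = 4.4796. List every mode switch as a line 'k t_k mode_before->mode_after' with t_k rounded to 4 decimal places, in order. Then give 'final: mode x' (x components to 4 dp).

1 0.6319 3->0
2 2.1107 0->1
3 3.4439 1->0
4 3.9815 0->1
final: 1 -0.8657

Mode 3: guard c·x = -0.0305 hit at Δt = 0.6319 (t = 0.6319), x⁻ = (-0.0305) → reset → x⁺ = (-0.1881), jump to mode 0
Mode 0: guard c·x = 1.2140 hit at Δt = 1.4788 (t = 2.1107), x⁻ = (-1.2140) → reset → x⁺ = (-1.1090), jump to mode 1
Mode 1: guard c·x = -0.5921 hit at Δt = 1.3332 (t = 3.4439), x⁻ = (-0.5921) → reset → x⁺ = (-0.7948), jump to mode 0
Mode 0: guard c·x = 1.2140 hit at Δt = 0.5376 (t = 3.9815), x⁻ = (-1.2140) → reset → x⁺ = (-1.1090), jump to mode 1
Mode 1: flow for 0.4981 to horizon, guard not reached → x = (-0.8657)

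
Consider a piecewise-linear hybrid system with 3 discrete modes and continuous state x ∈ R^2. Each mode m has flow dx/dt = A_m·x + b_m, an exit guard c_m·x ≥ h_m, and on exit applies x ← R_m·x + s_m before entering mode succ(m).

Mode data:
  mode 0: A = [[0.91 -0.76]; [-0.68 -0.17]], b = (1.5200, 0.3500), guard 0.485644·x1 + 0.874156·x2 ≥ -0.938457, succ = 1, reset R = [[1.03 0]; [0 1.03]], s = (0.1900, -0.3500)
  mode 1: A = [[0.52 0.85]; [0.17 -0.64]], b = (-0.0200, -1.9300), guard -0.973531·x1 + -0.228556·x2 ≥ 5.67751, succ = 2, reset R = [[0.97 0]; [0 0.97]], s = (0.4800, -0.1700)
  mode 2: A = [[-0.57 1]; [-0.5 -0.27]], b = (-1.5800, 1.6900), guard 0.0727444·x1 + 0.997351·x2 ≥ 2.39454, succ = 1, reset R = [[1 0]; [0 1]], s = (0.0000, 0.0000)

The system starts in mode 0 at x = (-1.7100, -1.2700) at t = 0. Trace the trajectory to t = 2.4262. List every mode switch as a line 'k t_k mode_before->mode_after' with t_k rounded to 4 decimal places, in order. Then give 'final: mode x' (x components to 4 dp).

Mode 0: guard c·x = -0.9385 hit at Δt = 0.5951 (t = 0.5951), x⁻ = (-1.2308, -0.3898) → reset → x⁺ = (-1.0777, -0.7515), jump to mode 1
Mode 1: guard c·x = 5.6775 hit at Δt = 1.4303 (t = 2.0254), x⁻ = (-5.2235, -2.5914) → reset → x⁺ = (-4.5868, -2.6836), jump to mode 2
Mode 2: flow for 0.4008 to horizon, guard not reached → x = (-4.8339, -0.8589)

1 0.5951 0->1
2 2.0254 1->2
final: 2 -4.8339 -0.8589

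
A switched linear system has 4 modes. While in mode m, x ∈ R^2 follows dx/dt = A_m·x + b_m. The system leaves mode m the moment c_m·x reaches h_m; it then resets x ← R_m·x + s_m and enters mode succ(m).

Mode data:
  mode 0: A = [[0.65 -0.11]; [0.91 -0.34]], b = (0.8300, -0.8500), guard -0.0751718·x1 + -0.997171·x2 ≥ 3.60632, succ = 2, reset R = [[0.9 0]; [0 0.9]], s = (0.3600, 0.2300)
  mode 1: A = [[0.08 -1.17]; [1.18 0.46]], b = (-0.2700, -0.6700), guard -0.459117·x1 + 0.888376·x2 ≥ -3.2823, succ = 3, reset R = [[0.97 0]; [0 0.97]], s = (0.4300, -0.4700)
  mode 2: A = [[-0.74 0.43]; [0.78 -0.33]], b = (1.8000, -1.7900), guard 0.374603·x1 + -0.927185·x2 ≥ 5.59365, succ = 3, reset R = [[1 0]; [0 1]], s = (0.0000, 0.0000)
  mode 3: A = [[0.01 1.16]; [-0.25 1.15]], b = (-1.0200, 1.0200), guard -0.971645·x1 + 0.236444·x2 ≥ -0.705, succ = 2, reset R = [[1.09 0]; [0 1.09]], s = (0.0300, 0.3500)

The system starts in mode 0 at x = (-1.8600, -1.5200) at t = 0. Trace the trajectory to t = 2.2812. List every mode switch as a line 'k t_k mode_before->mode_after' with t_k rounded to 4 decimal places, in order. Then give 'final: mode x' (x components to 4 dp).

Mode 0: guard c·x = 3.6063 hit at Δt = 1.0975 (t = 1.0975), x⁻ = (-2.0403, -3.4627) → reset → x⁺ = (-1.4763, -2.8865), jump to mode 2
Mode 2: flow for 1.1837 to horizon, guard not reached → x = (-0.4949, -4.3383)

1 1.0975 0->2
final: 2 -0.4949 -4.3383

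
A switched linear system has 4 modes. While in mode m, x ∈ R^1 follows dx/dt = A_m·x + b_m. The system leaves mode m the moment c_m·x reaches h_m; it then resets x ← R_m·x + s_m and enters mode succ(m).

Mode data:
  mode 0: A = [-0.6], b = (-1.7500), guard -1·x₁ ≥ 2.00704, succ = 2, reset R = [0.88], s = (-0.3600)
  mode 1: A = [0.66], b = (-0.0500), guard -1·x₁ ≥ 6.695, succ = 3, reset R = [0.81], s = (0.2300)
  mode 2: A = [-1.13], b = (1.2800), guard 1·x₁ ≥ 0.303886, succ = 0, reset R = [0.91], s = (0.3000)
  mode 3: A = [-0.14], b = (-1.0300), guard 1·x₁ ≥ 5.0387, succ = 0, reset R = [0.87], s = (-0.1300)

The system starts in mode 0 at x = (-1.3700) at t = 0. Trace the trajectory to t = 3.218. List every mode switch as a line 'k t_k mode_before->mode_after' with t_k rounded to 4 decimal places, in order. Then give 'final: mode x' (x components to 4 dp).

1 0.8847 0->2
2 2.0963 2->0
final: 0 -1.1345

Mode 0: guard c·x = 2.0070 hit at Δt = 0.8847 (t = 0.8847), x⁻ = (-2.0070) → reset → x⁺ = (-2.1262), jump to mode 2
Mode 2: guard c·x = 0.3039 hit at Δt = 1.2116 (t = 2.0963), x⁻ = (0.3039) → reset → x⁺ = (0.5765), jump to mode 0
Mode 0: flow for 1.1217 to horizon, guard not reached → x = (-1.1345)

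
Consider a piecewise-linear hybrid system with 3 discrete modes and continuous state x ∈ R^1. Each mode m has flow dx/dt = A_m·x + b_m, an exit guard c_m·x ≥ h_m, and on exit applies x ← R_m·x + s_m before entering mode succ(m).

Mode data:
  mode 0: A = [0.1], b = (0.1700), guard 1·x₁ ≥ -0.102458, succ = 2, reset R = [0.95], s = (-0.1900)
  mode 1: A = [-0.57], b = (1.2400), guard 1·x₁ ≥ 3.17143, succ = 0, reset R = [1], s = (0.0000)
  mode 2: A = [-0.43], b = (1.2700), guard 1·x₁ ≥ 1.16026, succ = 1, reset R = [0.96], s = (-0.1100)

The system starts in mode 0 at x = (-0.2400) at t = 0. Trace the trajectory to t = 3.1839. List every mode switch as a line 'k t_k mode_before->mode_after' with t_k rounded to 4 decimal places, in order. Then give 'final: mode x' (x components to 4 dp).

1 0.9003 0->2
2 2.2766 2->1
final: 1 1.4769

Mode 0: guard c·x = -0.1025 hit at Δt = 0.9003 (t = 0.9003), x⁻ = (-0.1025) → reset → x⁺ = (-0.2873), jump to mode 2
Mode 2: guard c·x = 1.1603 hit at Δt = 1.3763 (t = 2.2766), x⁻ = (1.1603) → reset → x⁺ = (1.0038), jump to mode 1
Mode 1: flow for 0.9073 to horizon, guard not reached → x = (1.4769)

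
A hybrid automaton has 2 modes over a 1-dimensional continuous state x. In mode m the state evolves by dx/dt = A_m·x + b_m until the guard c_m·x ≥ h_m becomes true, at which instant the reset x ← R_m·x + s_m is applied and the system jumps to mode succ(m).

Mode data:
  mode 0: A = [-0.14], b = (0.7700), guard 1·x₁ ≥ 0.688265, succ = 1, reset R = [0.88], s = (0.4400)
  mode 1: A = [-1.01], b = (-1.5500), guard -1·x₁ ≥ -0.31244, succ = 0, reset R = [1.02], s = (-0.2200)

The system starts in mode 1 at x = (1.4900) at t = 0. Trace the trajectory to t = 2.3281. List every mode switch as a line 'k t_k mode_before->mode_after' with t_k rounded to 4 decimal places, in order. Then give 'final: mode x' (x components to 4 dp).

1 0.4883 1->0
2 1.3139 0->1
3 1.6449 1->0
final: 0 0.5914

Mode 1: guard c·x = -0.3124 hit at Δt = 0.4883 (t = 0.4883), x⁻ = (0.3124) → reset → x⁺ = (0.0987), jump to mode 0
Mode 0: guard c·x = 0.6883 hit at Δt = 0.8256 (t = 1.3139), x⁻ = (0.6883) → reset → x⁺ = (1.0457), jump to mode 1
Mode 1: guard c·x = -0.3124 hit at Δt = 0.3310 (t = 1.6449), x⁻ = (0.3124) → reset → x⁺ = (0.0987), jump to mode 0
Mode 0: flow for 0.6832 to horizon, guard not reached → x = (0.5914)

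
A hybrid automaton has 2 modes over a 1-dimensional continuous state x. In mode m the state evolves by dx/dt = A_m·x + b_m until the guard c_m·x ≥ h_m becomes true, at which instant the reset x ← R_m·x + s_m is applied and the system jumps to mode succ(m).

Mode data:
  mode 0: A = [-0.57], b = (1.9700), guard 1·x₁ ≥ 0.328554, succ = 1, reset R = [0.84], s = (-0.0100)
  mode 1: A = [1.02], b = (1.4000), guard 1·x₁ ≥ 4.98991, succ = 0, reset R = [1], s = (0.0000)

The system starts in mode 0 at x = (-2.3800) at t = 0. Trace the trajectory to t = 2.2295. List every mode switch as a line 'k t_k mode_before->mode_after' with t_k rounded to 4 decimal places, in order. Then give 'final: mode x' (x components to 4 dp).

1 1.0944 0->1
final: 1 3.8428

Mode 0: guard c·x = 0.3286 hit at Δt = 1.0944 (t = 1.0944), x⁻ = (0.3286) → reset → x⁺ = (0.2660), jump to mode 1
Mode 1: flow for 1.1351 to horizon, guard not reached → x = (3.8428)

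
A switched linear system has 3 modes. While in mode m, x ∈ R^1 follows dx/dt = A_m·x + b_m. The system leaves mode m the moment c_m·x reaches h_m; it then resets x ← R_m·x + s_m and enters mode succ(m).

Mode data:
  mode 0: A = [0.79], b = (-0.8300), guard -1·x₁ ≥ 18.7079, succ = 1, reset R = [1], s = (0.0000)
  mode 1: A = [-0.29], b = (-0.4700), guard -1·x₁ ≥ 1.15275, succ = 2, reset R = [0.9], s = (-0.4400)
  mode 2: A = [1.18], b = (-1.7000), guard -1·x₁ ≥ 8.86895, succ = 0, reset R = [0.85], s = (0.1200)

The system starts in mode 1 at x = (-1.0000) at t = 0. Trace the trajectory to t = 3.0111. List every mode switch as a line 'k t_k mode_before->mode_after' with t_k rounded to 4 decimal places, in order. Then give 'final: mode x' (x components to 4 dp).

Mode 1: guard c·x = 1.1527 hit at Δt = 0.9741 (t = 0.9741), x⁻ = (-1.1527) → reset → x⁺ = (-1.4775), jump to mode 2
Mode 2: guard c·x = 8.8689 hit at Δt = 1.0696 (t = 2.0437), x⁻ = (-8.8689) → reset → x⁺ = (-7.4186), jump to mode 0
Mode 0: flow for 0.9674 to horizon, guard not reached → x = (-17.1359)

1 0.9741 1->2
2 2.0437 2->0
final: 0 -17.1359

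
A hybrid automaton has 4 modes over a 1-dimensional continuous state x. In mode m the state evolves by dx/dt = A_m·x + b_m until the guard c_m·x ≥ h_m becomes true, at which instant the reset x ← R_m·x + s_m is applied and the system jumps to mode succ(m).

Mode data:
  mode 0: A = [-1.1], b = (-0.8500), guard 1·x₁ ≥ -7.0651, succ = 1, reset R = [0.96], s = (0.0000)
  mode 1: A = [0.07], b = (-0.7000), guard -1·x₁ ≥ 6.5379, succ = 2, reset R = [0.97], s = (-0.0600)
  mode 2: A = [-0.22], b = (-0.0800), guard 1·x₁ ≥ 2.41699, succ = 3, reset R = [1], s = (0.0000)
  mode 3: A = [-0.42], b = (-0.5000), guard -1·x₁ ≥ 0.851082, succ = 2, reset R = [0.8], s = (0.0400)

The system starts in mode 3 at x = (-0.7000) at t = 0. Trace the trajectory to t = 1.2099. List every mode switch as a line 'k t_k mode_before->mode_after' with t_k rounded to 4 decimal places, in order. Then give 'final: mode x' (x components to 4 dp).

1 0.8767 3->2
final: 2 -0.6213

Mode 3: guard c·x = 0.8511 hit at Δt = 0.8767 (t = 0.8767), x⁻ = (-0.8511) → reset → x⁺ = (-0.6409), jump to mode 2
Mode 2: flow for 0.3332 to horizon, guard not reached → x = (-0.6213)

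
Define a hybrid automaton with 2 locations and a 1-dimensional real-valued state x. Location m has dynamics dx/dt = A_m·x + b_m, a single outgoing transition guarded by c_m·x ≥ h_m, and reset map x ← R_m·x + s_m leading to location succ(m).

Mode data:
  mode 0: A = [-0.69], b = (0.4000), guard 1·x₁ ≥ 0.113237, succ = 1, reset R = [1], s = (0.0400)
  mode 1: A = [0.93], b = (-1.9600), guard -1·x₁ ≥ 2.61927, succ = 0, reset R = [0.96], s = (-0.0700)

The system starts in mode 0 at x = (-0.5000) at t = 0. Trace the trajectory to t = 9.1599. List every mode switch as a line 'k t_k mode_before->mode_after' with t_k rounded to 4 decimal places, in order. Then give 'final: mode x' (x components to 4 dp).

Mode 0: guard c·x = 0.1132 hit at Δt = 1.2163 (t = 1.2163), x⁻ = (0.1132) → reset → x⁺ = (0.1532), jump to mode 1
Mode 1: guard c·x = 2.6193 hit at Δt = 0.9497 (t = 2.1660), x⁻ = (-2.6193) → reset → x⁺ = (-2.5845), jump to mode 0
Mode 0: guard c·x = 0.1132 hit at Δt = 2.7746 (t = 4.9406), x⁻ = (0.1132) → reset → x⁺ = (0.1532), jump to mode 1
Mode 1: guard c·x = 2.6193 hit at Δt = 0.9497 (t = 5.8903), x⁻ = (-2.6193) → reset → x⁺ = (-2.5845), jump to mode 0
Mode 0: guard c·x = 0.1132 hit at Δt = 2.7746 (t = 8.6649), x⁻ = (0.1132) → reset → x⁺ = (0.1532), jump to mode 1
Mode 1: flow for 0.4950 to horizon, guard not reached → x = (-0.9894)

1 1.2163 0->1
2 2.1660 1->0
3 4.9406 0->1
4 5.8903 1->0
5 8.6649 0->1
final: 1 -0.9894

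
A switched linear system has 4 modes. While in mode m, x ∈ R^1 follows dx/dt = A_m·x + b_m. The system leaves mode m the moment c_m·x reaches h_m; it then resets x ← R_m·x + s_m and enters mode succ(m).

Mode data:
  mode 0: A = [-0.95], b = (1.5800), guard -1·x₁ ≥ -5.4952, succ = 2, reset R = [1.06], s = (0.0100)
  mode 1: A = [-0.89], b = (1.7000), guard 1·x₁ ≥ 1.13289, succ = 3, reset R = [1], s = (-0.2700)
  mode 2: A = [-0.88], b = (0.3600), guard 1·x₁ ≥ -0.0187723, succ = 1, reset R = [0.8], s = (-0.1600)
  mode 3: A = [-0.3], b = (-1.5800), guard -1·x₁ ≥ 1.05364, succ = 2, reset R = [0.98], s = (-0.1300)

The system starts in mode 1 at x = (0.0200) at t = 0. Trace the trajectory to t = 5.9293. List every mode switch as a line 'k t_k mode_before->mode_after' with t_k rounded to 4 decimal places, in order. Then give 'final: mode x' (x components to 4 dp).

Mode 1: guard c·x = 1.1329 hit at Δt = 0.9985 (t = 0.9985), x⁻ = (1.1329) → reset → x⁺ = (0.8629), jump to mode 3
Mode 3: guard c·x = 1.0536 hit at Δt = 1.2498 (t = 2.2483), x⁻ = (-1.0536) → reset → x⁺ = (-1.1626), jump to mode 2
Mode 2: guard c·x = -0.0188 hit at Δt = 1.4785 (t = 3.7268), x⁻ = (-0.0188) → reset → x⁺ = (-0.1750), jump to mode 1
Mode 1: guard c·x = 1.1329 hit at Δt = 1.1088 (t = 4.8356), x⁻ = (1.1329) → reset → x⁺ = (0.8629), jump to mode 3
Mode 3: flow for 1.0937 to horizon, guard not reached → x = (-0.8516)

1 0.9985 1->3
2 2.2483 3->2
3 3.7268 2->1
4 4.8356 1->3
final: 3 -0.8516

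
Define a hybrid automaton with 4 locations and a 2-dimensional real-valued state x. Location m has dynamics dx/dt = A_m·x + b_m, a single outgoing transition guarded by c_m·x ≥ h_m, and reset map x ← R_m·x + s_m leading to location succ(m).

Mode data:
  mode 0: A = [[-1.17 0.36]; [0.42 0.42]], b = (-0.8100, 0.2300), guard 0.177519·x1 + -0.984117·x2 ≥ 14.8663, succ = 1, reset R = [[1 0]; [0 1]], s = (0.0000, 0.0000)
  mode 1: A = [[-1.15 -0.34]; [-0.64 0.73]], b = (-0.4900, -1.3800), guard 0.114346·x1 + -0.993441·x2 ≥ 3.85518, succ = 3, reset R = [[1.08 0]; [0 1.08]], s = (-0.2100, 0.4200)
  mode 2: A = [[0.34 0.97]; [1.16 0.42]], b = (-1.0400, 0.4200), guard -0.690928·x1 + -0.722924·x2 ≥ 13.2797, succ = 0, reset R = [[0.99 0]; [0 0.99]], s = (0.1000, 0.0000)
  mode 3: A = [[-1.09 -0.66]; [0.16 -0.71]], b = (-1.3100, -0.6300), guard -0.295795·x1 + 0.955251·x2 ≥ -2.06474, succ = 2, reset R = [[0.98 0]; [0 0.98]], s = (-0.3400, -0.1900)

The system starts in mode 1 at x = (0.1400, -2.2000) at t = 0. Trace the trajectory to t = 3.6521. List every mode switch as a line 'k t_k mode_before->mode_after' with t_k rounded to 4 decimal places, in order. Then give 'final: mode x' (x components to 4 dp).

1 0.4486 1->3
2 1.6398 3->2
3 3.0112 2->0
final: 0 -6.5729 -14.7414

Mode 1: guard c·x = 3.8552 hit at Δt = 0.4486 (t = 0.4486), x⁻ = (0.2749, -3.8490) → reset → x⁺ = (0.0869, -3.7369), jump to mode 3
Mode 3: guard c·x = -2.0647 hit at Δt = 1.1912 (t = 1.6398), x⁻ = (0.3021, -2.0679) → reset → x⁺ = (-0.0439, -2.2165), jump to mode 2
Mode 2: guard c·x = 13.2797 hit at Δt = 1.3714 (t = 3.0112), x⁻ = (-9.0589, -9.7114) → reset → x⁺ = (-8.8683, -9.6143), jump to mode 0
Mode 0: flow for 0.6409 to horizon, guard not reached → x = (-6.5729, -14.7414)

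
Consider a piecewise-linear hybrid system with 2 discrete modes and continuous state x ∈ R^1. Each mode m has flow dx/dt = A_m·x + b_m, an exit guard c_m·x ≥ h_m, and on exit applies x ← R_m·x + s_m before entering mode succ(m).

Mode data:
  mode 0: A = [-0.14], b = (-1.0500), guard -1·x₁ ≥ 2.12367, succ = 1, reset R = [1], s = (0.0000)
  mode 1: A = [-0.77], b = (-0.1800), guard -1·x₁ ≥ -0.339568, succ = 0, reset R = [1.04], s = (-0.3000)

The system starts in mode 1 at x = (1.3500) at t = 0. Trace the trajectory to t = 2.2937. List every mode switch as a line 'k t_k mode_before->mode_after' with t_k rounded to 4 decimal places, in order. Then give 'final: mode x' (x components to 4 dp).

1 1.3196 1->0
final: 0 -0.9098

Mode 1: guard c·x = -0.3396 hit at Δt = 1.3196 (t = 1.3196), x⁻ = (0.3396) → reset → x⁺ = (0.0532), jump to mode 0
Mode 0: flow for 0.9741 to horizon, guard not reached → x = (-0.9098)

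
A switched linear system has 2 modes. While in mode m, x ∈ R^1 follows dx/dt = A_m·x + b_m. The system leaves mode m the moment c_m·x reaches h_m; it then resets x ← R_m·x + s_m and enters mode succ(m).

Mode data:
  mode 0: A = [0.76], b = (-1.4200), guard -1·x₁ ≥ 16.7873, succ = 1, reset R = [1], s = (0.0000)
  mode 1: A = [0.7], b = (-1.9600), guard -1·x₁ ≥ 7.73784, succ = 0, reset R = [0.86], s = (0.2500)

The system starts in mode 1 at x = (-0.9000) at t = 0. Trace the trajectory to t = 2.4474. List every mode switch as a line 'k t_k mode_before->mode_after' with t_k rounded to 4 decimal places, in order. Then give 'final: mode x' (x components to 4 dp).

1 1.4952 1->0
final: 0 -15.1904

Mode 1: guard c·x = 7.7378 hit at Δt = 1.4952 (t = 1.4952), x⁻ = (-7.7378) → reset → x⁺ = (-6.4045), jump to mode 0
Mode 0: flow for 0.9522 to horizon, guard not reached → x = (-15.1904)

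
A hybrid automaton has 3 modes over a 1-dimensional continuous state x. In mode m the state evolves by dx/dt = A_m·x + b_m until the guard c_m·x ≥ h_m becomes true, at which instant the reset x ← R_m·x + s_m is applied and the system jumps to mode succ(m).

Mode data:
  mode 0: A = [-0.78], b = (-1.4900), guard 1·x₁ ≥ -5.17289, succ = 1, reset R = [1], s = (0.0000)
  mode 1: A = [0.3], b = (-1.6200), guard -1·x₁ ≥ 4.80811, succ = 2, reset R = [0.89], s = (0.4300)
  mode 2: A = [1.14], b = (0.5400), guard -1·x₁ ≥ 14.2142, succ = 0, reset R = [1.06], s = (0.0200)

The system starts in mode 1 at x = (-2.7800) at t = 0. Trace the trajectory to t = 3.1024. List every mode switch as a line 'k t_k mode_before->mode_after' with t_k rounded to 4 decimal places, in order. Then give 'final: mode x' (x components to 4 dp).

Mode 1: guard c·x = 4.8081 hit at Δt = 0.7383 (t = 0.7383), x⁻ = (-4.8081) → reset → x⁺ = (-3.8492), jump to mode 2
Mode 2: guard c·x = 14.2142 hit at Δt = 1.2314 (t = 1.9697), x⁻ = (-14.2142) → reset → x⁺ = (-15.0471), jump to mode 0
Mode 0: flow for 1.1327 to horizon, guard not reached → x = (-7.3401)

1 0.7383 1->2
2 1.9697 2->0
final: 0 -7.3401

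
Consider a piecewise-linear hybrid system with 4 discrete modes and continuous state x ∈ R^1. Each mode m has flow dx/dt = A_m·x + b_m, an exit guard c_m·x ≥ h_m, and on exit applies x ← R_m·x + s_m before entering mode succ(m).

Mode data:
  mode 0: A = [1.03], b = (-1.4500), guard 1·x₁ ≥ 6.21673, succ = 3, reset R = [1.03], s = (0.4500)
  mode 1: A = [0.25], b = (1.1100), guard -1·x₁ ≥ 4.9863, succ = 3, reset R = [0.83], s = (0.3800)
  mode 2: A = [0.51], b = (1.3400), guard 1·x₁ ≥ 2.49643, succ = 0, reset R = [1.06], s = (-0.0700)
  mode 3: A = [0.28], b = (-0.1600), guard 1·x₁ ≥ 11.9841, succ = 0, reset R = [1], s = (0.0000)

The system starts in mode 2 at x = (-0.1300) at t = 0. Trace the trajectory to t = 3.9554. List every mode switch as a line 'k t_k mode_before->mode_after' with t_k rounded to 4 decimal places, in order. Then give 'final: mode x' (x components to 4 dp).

Mode 2: guard c·x = 2.4964 hit at Δt = 1.4091 (t = 1.4091), x⁻ = (2.4964) → reset → x⁺ = (2.5762), jump to mode 0
Mode 0: guard c·x = 6.2167 hit at Δt = 1.3736 (t = 2.7827), x⁻ = (6.2167) → reset → x⁺ = (6.8532), jump to mode 3
Mode 3: flow for 1.1727 to horizon, guard not reached → x = (9.2949)

1 1.4091 2->0
2 2.7827 0->3
final: 3 9.2949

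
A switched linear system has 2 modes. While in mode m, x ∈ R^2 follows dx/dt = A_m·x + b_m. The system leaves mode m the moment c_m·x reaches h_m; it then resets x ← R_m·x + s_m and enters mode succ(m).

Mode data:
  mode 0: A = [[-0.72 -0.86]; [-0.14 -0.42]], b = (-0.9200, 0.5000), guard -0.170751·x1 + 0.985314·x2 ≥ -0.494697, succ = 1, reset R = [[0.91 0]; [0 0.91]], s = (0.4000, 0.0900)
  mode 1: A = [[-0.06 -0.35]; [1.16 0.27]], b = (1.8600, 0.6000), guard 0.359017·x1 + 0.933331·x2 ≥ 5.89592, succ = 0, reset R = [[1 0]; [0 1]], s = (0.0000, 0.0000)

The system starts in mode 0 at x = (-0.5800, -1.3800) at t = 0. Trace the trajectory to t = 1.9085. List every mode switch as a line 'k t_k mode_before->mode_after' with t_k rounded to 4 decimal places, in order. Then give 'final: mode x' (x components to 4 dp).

1 0.8417 0->1
final: 1 1.8328 1.5455

Mode 0: guard c·x = -0.4947 hit at Δt = 0.8417 (t = 0.8417), x⁻ = (-0.4029, -0.5719) → reset → x⁺ = (0.0333, -0.4304), jump to mode 1
Mode 1: flow for 1.0668 to horizon, guard not reached → x = (1.8328, 1.5455)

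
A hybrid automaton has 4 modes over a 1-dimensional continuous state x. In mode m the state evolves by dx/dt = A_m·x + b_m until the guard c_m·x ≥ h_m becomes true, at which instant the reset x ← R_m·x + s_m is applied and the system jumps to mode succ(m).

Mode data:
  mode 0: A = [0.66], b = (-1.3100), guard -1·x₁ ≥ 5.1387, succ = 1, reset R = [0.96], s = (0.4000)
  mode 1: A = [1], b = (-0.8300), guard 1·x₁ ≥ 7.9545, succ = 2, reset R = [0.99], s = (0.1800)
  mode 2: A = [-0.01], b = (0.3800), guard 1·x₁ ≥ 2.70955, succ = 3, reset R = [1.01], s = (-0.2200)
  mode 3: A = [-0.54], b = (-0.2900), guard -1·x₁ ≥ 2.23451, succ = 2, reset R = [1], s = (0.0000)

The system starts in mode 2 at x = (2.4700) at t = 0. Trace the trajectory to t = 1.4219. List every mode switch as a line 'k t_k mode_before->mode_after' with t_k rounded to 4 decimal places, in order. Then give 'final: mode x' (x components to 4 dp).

1 0.6765 2->3
final: 3 1.5048

Mode 2: guard c·x = 2.7096 hit at Δt = 0.6765 (t = 0.6765), x⁻ = (2.7095) → reset → x⁺ = (2.5166), jump to mode 3
Mode 3: flow for 0.7454 to horizon, guard not reached → x = (1.5048)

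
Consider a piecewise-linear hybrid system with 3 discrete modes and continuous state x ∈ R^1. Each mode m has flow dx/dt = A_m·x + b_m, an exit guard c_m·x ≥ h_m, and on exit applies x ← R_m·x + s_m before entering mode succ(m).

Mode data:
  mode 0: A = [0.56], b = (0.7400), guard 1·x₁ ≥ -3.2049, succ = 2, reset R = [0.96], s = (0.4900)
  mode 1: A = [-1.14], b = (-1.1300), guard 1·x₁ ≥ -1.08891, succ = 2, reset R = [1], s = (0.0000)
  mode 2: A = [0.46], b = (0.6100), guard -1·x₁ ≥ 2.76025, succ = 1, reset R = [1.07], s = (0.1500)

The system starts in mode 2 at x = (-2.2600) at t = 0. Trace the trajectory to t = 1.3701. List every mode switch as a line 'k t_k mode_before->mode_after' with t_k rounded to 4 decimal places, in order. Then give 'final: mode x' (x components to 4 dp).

Mode 2: guard c·x = 2.7603 hit at Δt = 0.9325 (t = 0.9325), x⁻ = (-2.7602) → reset → x⁺ = (-2.8035), jump to mode 1
Mode 1: flow for 0.4376 to horizon, guard not reached → x = (-2.0917)

1 0.9325 2->1
final: 1 -2.0917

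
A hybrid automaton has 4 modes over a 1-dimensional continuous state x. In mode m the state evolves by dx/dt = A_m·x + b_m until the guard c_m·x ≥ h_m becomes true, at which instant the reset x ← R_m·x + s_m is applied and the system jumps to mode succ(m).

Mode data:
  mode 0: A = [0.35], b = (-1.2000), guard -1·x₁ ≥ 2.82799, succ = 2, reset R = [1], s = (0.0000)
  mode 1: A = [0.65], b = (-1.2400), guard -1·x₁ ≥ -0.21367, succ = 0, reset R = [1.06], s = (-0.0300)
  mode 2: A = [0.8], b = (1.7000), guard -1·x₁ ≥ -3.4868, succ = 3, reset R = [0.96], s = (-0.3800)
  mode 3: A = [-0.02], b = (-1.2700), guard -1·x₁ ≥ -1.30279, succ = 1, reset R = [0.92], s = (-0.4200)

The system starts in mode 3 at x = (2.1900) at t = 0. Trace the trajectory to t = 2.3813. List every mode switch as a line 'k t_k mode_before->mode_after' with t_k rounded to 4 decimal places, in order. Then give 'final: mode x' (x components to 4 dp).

Mode 3: guard c·x = -1.3028 hit at Δt = 0.6799 (t = 0.6799), x⁻ = (1.3028) → reset → x⁺ = (0.7786), jump to mode 1
Mode 1: guard c·x = -0.2137 hit at Δt = 0.6241 (t = 1.3040), x⁻ = (0.2137) → reset → x⁺ = (0.1965), jump to mode 0
Mode 0: flow for 1.0773 to horizon, guard not reached → x = (-1.2838)

1 0.6799 3->1
2 1.3040 1->0
final: 0 -1.2838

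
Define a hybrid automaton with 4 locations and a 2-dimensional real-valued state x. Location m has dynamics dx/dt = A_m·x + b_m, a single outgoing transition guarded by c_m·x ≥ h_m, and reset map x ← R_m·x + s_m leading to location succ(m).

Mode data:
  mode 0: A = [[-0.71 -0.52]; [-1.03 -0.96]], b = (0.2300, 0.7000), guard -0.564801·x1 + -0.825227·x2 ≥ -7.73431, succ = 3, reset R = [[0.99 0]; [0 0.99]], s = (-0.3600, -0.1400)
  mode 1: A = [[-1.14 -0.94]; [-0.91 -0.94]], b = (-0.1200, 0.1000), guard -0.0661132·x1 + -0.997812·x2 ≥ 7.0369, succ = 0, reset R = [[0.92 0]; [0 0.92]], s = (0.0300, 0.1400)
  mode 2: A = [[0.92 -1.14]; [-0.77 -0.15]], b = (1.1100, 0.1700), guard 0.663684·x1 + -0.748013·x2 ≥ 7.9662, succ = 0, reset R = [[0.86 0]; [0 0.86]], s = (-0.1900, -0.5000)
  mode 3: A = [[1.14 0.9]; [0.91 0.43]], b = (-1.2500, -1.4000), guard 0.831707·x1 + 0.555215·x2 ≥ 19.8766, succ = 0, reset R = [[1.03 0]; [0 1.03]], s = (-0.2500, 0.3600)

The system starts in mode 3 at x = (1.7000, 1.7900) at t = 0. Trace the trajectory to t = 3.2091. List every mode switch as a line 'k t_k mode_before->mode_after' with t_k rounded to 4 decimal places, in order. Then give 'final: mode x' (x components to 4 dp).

Mode 3: guard c·x = 19.8766 hit at Δt = 1.4894 (t = 1.4894), x⁻ = (16.5010, 11.0814) → reset → x⁺ = (16.7461, 11.7739), jump to mode 0
Mode 0: guard c·x = -7.7343 hit at Δt = 0.5037 (t = 1.9931), x⁻ = (10.4744, 2.2035) → reset → x⁺ = (10.0096, 2.0415), jump to mode 3
Mode 3: guard c·x = 19.8766 hit at Δt = 0.4593 (t = 2.4524), x⁻ = (18.5300, 8.0420) → reset → x⁺ = (18.8359, 8.6433), jump to mode 0
Mode 0: guard c·x = -7.7343 hit at Δt = 0.4305 (t = 2.8829), x⁻ = (13.2310, 0.3168) → reset → x⁺ = (12.7387, 0.1736), jump to mode 3
Mode 3: flow for 0.3262 to horizon, guard not reached → x = (18.7129, 4.6051)

1 1.4894 3->0
2 1.9931 0->3
3 2.4524 3->0
4 2.8829 0->3
final: 3 18.7129 4.6051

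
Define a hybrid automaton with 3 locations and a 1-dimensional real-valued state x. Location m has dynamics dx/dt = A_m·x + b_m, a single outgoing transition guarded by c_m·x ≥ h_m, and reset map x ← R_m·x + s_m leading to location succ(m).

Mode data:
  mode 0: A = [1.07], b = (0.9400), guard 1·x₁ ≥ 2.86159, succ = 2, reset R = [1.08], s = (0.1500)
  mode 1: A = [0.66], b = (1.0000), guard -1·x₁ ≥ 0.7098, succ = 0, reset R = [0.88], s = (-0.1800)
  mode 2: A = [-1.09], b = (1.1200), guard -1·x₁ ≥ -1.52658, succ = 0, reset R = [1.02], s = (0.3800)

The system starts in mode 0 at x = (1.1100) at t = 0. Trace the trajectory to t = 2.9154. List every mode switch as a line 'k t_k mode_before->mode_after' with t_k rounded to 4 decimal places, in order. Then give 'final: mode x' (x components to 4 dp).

1 0.5904 0->2
2 1.9568 2->0
3 2.2222 0->2
final: 2 2.0670

Mode 0: guard c·x = 2.8616 hit at Δt = 0.5904 (t = 0.5904), x⁻ = (2.8616) → reset → x⁺ = (3.2405), jump to mode 2
Mode 2: guard c·x = -1.5266 hit at Δt = 1.3664 (t = 1.9568), x⁻ = (1.5266) → reset → x⁺ = (1.9371), jump to mode 0
Mode 0: guard c·x = 2.8616 hit at Δt = 0.2654 (t = 2.2222), x⁻ = (2.8616) → reset → x⁺ = (3.2405), jump to mode 2
Mode 2: flow for 0.6932 to horizon, guard not reached → x = (2.0670)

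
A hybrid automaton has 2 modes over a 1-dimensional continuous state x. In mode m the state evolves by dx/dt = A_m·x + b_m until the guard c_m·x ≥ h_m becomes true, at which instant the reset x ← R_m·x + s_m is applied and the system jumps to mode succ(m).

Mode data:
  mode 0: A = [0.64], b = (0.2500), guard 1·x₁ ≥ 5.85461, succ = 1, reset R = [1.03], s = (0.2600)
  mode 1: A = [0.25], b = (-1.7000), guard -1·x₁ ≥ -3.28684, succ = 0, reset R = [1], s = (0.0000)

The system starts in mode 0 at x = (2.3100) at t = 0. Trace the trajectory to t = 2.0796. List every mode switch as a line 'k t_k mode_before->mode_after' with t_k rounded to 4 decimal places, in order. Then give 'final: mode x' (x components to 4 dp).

1 1.3099 0->1
final: 1 6.1821

Mode 0: guard c·x = 5.8546 hit at Δt = 1.3099 (t = 1.3099), x⁻ = (5.8546) → reset → x⁺ = (6.2902), jump to mode 1
Mode 1: flow for 0.7697 to horizon, guard not reached → x = (6.1821)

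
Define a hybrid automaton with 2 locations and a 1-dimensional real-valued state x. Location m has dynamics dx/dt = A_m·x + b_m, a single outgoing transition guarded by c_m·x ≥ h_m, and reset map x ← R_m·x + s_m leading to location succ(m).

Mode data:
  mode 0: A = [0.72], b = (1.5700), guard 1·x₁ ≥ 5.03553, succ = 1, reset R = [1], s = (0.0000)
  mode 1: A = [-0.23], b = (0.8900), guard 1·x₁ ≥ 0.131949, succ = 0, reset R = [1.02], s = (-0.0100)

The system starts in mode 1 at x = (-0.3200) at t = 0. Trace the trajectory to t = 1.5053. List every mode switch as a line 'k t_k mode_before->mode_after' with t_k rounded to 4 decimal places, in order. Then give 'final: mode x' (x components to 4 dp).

Mode 1: guard c·x = 0.1319 hit at Δt = 0.4963 (t = 0.4963), x⁻ = (0.1319) → reset → x⁺ = (0.1246), jump to mode 0
Mode 0: flow for 1.0090 to horizon, guard not reached → x = (2.5860)

1 0.4963 1->0
final: 0 2.5860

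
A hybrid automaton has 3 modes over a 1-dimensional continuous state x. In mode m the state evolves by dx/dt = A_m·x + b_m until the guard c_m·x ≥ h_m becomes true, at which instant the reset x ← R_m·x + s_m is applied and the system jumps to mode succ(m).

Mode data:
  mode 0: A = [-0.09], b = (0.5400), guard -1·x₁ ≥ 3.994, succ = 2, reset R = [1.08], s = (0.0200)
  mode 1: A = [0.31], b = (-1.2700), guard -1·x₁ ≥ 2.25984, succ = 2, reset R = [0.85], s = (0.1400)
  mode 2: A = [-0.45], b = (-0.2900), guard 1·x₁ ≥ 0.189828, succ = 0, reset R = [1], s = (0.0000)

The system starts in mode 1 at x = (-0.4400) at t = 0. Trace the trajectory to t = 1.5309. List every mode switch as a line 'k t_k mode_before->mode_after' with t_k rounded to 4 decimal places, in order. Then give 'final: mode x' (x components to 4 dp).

Mode 1: guard c·x = 2.2598 hit at Δt = 1.0880 (t = 1.0880), x⁻ = (-2.2598) → reset → x⁺ = (-1.7809), jump to mode 2
Mode 2: flow for 0.4429 to horizon, guard not reached → x = (-1.5755)

1 1.0880 1->2
final: 2 -1.5755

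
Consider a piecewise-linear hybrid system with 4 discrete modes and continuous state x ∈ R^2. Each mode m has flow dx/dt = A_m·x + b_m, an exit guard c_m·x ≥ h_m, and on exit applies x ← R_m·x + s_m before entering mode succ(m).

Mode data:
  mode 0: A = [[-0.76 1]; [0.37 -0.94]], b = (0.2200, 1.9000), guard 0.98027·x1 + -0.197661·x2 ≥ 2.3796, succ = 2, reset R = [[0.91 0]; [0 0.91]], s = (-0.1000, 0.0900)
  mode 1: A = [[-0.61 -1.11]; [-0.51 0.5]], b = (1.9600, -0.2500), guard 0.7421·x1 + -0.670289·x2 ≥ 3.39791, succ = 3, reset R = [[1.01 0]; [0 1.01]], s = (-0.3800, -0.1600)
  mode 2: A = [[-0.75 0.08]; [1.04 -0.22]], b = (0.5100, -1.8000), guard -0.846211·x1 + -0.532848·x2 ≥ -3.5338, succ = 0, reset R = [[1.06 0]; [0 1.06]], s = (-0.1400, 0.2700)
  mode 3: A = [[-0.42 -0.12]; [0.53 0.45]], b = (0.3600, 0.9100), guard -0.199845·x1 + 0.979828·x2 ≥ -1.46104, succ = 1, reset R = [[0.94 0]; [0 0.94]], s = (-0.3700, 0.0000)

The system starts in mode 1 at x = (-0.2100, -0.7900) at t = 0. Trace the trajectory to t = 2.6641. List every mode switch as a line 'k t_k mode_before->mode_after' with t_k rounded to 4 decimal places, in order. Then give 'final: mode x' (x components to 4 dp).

Mode 1: guard c·x = 3.3979 hit at Δt = 0.9833 (t = 0.9833), x⁻ = (2.5152, -2.2846) → reset → x⁺ = (2.1604, -2.4675), jump to mode 3
Mode 3: guard c·x = -1.4610 hit at Δt = 1.1781 (t = 2.1614), x⁻ = (1.8500, -1.1138) → reset → x⁺ = (1.3690, -1.0470), jump to mode 1
Mode 1: flow for 0.5027 to horizon, guard not reached → x = (2.5909, -2.0542)

1 0.9833 1->3
2 2.1614 3->1
final: 1 2.5909 -2.0542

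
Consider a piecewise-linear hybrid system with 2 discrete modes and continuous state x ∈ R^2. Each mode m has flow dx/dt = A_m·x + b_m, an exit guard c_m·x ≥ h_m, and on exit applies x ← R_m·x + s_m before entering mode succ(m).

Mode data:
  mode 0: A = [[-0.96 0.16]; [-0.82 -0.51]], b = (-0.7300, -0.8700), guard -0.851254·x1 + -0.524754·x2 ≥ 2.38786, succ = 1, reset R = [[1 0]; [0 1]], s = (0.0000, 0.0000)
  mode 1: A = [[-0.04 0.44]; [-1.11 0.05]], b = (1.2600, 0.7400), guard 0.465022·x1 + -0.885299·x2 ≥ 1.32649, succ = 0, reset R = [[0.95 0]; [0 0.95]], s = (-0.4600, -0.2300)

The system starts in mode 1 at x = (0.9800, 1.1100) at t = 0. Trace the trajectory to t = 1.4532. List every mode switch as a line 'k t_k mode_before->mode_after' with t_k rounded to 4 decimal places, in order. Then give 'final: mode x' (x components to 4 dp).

Mode 1: guard c·x = 1.3265 hit at Δt = 1.0487 (t = 1.0487), x⁻ = (2.5125, -0.1786) → reset → x⁺ = (1.9269, -0.3997), jump to mode 0
Mode 0: flow for 0.4045 to horizon, guard not reached → x = (1.0195, -1.0723)

1 1.0487 1->0
final: 0 1.0195 -1.0723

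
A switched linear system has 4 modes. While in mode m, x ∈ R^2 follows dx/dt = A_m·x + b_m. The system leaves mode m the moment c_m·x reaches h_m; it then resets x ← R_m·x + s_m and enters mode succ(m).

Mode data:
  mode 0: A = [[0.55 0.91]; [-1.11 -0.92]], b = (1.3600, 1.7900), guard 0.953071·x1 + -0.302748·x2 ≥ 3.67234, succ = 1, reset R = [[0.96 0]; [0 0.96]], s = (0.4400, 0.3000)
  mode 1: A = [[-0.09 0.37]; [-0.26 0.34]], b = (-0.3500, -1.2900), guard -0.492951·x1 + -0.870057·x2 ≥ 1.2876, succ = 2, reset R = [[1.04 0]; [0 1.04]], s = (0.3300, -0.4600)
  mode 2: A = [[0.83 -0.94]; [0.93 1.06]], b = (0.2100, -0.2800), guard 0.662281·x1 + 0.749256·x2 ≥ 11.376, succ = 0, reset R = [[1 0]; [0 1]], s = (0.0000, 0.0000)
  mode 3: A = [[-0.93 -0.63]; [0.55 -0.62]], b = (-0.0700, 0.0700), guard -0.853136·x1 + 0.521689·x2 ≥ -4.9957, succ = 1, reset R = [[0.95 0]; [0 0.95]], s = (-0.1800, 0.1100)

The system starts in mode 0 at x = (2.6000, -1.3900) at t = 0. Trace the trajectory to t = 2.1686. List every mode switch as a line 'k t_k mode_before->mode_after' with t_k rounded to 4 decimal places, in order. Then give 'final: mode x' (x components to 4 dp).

1 0.4551 0->1
2 1.1268 1->2
final: 2 12.5731 0.2971

Mode 0: guard c·x = 3.6723 hit at Δt = 0.4551 (t = 0.4551), x⁻ = (3.3802, -1.4890) → reset → x⁺ = (3.6850, -1.1294), jump to mode 1
Mode 1: guard c·x = 1.2876 hit at Δt = 0.6717 (t = 1.1268), x⁻ = (2.7418, -3.0334) → reset → x⁺ = (3.1815, -3.6147), jump to mode 2
Mode 2: flow for 1.0418 to horizon, guard not reached → x = (12.5731, 0.2971)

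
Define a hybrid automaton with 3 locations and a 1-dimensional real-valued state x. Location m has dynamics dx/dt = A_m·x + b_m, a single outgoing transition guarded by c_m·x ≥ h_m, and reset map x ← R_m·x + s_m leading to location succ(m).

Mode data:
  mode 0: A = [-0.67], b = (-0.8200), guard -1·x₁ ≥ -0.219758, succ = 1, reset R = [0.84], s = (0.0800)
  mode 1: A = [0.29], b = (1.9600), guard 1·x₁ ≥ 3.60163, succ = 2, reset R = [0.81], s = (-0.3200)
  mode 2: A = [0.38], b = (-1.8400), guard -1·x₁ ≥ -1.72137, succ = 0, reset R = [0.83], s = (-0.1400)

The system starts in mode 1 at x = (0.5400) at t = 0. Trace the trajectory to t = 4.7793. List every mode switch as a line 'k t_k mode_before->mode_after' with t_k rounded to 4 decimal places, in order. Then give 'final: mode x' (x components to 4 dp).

1 1.2079 1->2
2 2.0749 2->0
3 2.9020 0->1
4 4.2425 1->2
final: 2 2.0894

Mode 1: guard c·x = 3.6016 hit at Δt = 1.2079 (t = 1.2079), x⁻ = (3.6016) → reset → x⁺ = (2.5973), jump to mode 2
Mode 2: guard c·x = -1.7214 hit at Δt = 0.8670 (t = 2.0749), x⁻ = (1.7214) → reset → x⁺ = (1.2887), jump to mode 0
Mode 0: guard c·x = -0.2198 hit at Δt = 0.8271 (t = 2.9020), x⁻ = (0.2198) → reset → x⁺ = (0.2646), jump to mode 1
Mode 1: guard c·x = 3.6016 hit at Δt = 1.3405 (t = 4.2425), x⁻ = (3.6016) → reset → x⁺ = (2.5973), jump to mode 2
Mode 2: flow for 0.5368 to horizon, guard not reached → x = (2.0894)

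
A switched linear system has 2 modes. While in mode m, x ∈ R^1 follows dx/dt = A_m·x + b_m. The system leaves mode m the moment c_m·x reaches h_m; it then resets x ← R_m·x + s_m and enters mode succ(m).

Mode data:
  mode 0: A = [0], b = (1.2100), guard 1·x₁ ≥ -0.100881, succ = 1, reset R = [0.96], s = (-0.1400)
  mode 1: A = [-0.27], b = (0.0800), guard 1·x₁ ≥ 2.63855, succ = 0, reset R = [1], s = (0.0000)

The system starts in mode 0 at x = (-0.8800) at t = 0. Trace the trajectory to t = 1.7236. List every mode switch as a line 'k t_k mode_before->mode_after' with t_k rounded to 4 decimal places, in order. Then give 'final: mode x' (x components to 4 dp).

1 0.6439 0->1
final: 1 -0.1020

Mode 0: guard c·x = -0.1009 hit at Δt = 0.6439 (t = 0.6439), x⁻ = (-0.1009) → reset → x⁺ = (-0.2368), jump to mode 1
Mode 1: flow for 1.0797 to horizon, guard not reached → x = (-0.1020)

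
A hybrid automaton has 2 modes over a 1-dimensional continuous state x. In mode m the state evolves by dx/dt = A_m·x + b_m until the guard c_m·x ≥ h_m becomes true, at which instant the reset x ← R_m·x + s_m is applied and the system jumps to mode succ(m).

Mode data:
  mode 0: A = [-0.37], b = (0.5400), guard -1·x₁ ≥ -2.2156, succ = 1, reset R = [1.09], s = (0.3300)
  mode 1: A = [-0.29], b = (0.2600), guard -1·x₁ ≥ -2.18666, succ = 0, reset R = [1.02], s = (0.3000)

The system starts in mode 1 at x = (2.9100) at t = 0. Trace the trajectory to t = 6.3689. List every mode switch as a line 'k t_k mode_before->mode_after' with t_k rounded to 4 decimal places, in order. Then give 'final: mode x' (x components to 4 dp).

Mode 1: guard c·x = -2.1867 hit at Δt = 1.5349 (t = 1.5349), x⁻ = (2.1867) → reset → x⁺ = (2.5304), jump to mode 0
Mode 0: guard c·x = -2.2156 hit at Δt = 0.9407 (t = 2.4756), x⁻ = (2.2156) → reset → x⁺ = (2.7450), jump to mode 1
Mode 1: guard c·x = -2.1867 hit at Δt = 1.2401 (t = 3.7157), x⁻ = (2.1867) → reset → x⁺ = (2.5304), jump to mode 0
Mode 0: guard c·x = -2.2156 hit at Δt = 0.9407 (t = 4.6564), x⁻ = (2.2156) → reset → x⁺ = (2.7450), jump to mode 1
Mode 1: guard c·x = -2.1867 hit at Δt = 1.2401 (t = 5.8965), x⁻ = (2.1867) → reset → x⁺ = (2.5304), jump to mode 0
Mode 0: flow for 0.4724 to horizon, guard not reached → x = (2.3586)

1 1.5349 1->0
2 2.4756 0->1
3 3.7157 1->0
4 4.6564 0->1
5 5.8965 1->0
final: 0 2.3586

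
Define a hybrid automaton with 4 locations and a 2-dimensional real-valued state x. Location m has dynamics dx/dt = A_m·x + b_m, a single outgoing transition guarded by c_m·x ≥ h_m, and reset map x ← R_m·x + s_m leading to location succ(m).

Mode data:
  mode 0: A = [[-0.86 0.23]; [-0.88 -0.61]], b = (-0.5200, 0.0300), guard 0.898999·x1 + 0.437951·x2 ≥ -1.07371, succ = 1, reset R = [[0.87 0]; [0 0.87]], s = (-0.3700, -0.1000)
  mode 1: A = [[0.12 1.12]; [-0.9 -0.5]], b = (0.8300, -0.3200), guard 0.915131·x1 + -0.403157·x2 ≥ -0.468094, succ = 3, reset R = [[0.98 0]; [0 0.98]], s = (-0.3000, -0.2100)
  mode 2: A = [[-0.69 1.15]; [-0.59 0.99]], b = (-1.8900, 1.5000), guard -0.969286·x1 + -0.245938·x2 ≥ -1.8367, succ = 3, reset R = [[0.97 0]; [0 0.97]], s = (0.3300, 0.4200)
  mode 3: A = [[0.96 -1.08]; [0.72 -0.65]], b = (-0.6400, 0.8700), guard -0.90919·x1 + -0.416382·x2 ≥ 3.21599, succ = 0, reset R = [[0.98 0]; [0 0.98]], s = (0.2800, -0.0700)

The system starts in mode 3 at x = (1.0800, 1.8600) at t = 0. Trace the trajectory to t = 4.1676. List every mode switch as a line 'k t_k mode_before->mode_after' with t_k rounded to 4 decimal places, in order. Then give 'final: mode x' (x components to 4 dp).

1 1.5075 3->0
2 2.2092 0->1
3 3.1350 1->3
final: 3 -3.3906 0.1948

Mode 3: guard c·x = 3.2160 hit at Δt = 1.5075 (t = 1.5075), x⁻ = (-3.8139, 0.6042) → reset → x⁺ = (-3.4576, 0.5221), jump to mode 0
Mode 0: guard c·x = -1.0737 hit at Δt = 0.7017 (t = 2.2092), x⁻ = (-2.0111, 1.6765) → reset → x⁺ = (-2.1196, 1.3586), jump to mode 1
Mode 1: guard c·x = -0.4681 hit at Δt = 0.9258 (t = 3.1350), x⁻ = (0.0441, 1.2611) → reset → x⁺ = (-0.2568, 1.0259), jump to mode 3
Mode 3: flow for 1.0326 to horizon, guard not reached → x = (-3.3906, 0.1948)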